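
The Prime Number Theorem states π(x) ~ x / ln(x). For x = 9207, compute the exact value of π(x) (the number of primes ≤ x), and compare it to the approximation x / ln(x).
π(9207) = 1141;  x/ln(x) ≈ 1008.69;  relative error ≈ 11.60%.

Directly count primes up to 9207: π(9207) = 1141. The PNT approximation gives 9207/ln(9207) ≈ 9207/9.12772 ≈ 1008.69. Relative error (π(x) − x/ln(x)) / π(x) ≈ 11.60%; the approximation is known to undercount slightly (Li(x) is a better estimate).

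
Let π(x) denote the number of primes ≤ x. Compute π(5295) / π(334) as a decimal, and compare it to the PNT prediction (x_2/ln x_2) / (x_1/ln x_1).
π(5295)/π(334) = 701/67 ≈ 10.4627;  PNT prediction ≈ 10.7441.

π(334) = 67 and π(5295) = 701, so π(5295)/π(334) ≈ 10.4627. The PNT-predicted ratio is (5295/ln(5295)) / (334/ln(334)) ≈ 10.7441. The two agree to within a few percent, as expected.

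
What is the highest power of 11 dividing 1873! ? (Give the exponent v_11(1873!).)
v_11(1873!) = 186

Legendre's formula: v_p(n!) = Σ_{k ≥ 1} ⌊n / p^k⌋. For p = 11, n = 1873, the terms are:
  ⌊1873/11^1⌋ = ⌊1873/11⌋ = 170
  ⌊1873/11^2⌋ = ⌊1873/121⌋ = 15
  ⌊1873/11^3⌋ = ⌊1873/1331⌋ = 1
(the next term ⌊1873/11^4⌋ = 0, terminating the sum). Summing: v_11(1873!) = 170 + 15 + 1 = 186.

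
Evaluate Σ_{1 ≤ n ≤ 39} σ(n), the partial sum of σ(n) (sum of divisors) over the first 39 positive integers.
Σ_{n ≤ 39} σ(n) = 1252

Compute σ(n) for each 1 ≤ n ≤ 39: σ(1) = 1, σ(2) = 3, σ(3) = 4, σ(4) = 7, σ(5) = 6, σ(6) = 12, σ(7) = 8, σ(8) = 15, σ(9) = 13, σ(10) = 18, σ(11) = 12, σ(12) = 28, σ(13) = 14, σ(14) = 24, σ(15) = 24, σ(16) = 31, σ(17) = 18, σ(18) = 39, σ(19) = 20, σ(20) = 42, σ(21) = 32, σ(22) = 36, σ(23) = 24, σ(24) = 60, σ(25) = 31, σ(26) = 42, σ(27) = 40, σ(28) = 56, σ(29) = 30, σ(30) = 72, σ(31) = 32, σ(32) = 63, σ(33) = 48, σ(34) = 54, σ(35) = 48, σ(36) = 91, σ(37) = 38, σ(38) = 60, σ(39) = 56. Summing all 39 values: 1252. (Average order: Σ_{n ≤ x} σ(n) ~ (π²/12) x². For x = 39, (π²/12)·39² ≈ 1250.97.)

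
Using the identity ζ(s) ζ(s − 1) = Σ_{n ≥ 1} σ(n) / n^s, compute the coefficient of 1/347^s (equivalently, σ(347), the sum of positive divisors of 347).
σ(347) = 348

In the product (Σ m^0/m^s)(Σ k / k^s) = Σ (Σ_{d | n} d) / n^s, the coefficient of 1/n^s is σ(n) = Σ_{d | n} d. For n = 347, divisors are [1, 347]; summing: σ(347) = 348.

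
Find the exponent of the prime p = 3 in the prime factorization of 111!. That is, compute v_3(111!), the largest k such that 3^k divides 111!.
v_3(111!) = 54

Legendre's formula: v_p(n!) = Σ_{k ≥ 1} ⌊n / p^k⌋. For p = 3, n = 111, the terms are:
  ⌊111/3^1⌋ = ⌊111/3⌋ = 37
  ⌊111/3^2⌋ = ⌊111/9⌋ = 12
  ⌊111/3^3⌋ = ⌊111/27⌋ = 4
  ⌊111/3^4⌋ = ⌊111/81⌋ = 1
(the next term ⌊111/3^5⌋ = 0, terminating the sum). Summing: v_3(111!) = 37 + 12 + 4 + 1 = 54.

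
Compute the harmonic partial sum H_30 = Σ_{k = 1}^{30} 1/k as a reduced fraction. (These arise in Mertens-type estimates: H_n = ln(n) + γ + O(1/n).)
H_30 = 9304682830147/2329089562800

Direct summation: H_30 = 1 + 1/2 + ... + 1/30. The least common denominator is lcm(1, ..., 30) = 2329089562800; over this denominator the numerator is 2329089562800 + 1164544781400 + 776363187600 + 582272390700 + 465817912560 + 388181593800 + 332727080400 + 291136195350 + 258787729200 + 232908956280 + 211735414800 + 194090796900 + 179160735600 + 166363540200 + 155272637520 + 145568097675 + 137005268400 + 129393864600 + 122583661200 + 116454478140 + 110909026800 + 105867707400 + 101264763600 + 97045398450 + 93163582512 + 89580367800 + 86262576400 + 83181770100 + 80313433200 + 77636318760 = 9304682830147, so H_30 = 9304682830147/2329089562800 (already in lowest terms) ≈ 3.99499. (The PNT-adjacent estimate ln(30) + γ ≈ 3.97841 matches within O(1/n).)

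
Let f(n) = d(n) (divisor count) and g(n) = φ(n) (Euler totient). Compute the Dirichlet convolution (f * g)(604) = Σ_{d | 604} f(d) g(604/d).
(d * φ)(604) = 1064

Divisors of 604: [1, 2, 4, 151, 302, 604]. For each d | 604:
  d = 1: d(1) · φ(604/1) = 1 · 300 = 300
  d = 2: d(2) · φ(604/2) = 2 · 150 = 300
  d = 4: d(4) · φ(604/4) = 3 · 150 = 450
  d = 151: d(151) · φ(604/151) = 2 · 2 = 4
  d = 302: d(302) · φ(604/302) = 4 · 1 = 4
  d = 604: d(604) · φ(604/604) = 6 · 1 = 6
Summing: (d * φ)(604) = 300 + 300 + 450 + 4 + 4 + 6 = 1064.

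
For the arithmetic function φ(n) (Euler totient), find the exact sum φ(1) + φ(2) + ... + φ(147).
Σ_{n ≤ 147} φ(n) = 6598

Compute φ(n) for each 1 ≤ n ≤ 147: φ(1) = 1, φ(2) = 1, φ(3) = 2, φ(4) = 2, φ(5) = 4, φ(6) = 2, φ(7) = 6, φ(8) = 4, φ(9) = 6, φ(10) = 4, φ(11) = 10, φ(12) = 4, φ(13) = 12, φ(14) = 6, φ(15) = 8, φ(16) = 8, φ(17) = 16, φ(18) = 6, φ(19) = 18, φ(20) = 8, φ(21) = 12, φ(22) = 10, φ(23) = 22, φ(24) = 8, φ(25) = 20, φ(26) = 12, φ(27) = 18, φ(28) = 12, φ(29) = 28, φ(30) = 8, φ(31) = 30, φ(32) = 16, φ(33) = 20, φ(34) = 16, φ(35) = 24, φ(36) = 12, φ(37) = 36, φ(38) = 18, φ(39) = 24, φ(40) = 16, φ(41) = 40, φ(42) = 12, φ(43) = 42, φ(44) = 20, φ(45) = 24, φ(46) = 22, φ(47) = 46, φ(48) = 16, φ(49) = 42, φ(50) = 20, φ(51) = 32, φ(52) = 24, φ(53) = 52, φ(54) = 18, φ(55) = 40, φ(56) = 24, φ(57) = 36, φ(58) = 28, φ(59) = 58, φ(60) = 16, φ(61) = 60, φ(62) = 30, φ(63) = 36, φ(64) = 32, φ(65) = 48, φ(66) = 20, φ(67) = 66, φ(68) = 32, φ(69) = 44, φ(70) = 24, φ(71) = 70, φ(72) = 24, φ(73) = 72, φ(74) = 36, φ(75) = 40, φ(76) = 36, φ(77) = 60, φ(78) = 24, φ(79) = 78, φ(80) = 32, φ(81) = 54, φ(82) = 40, φ(83) = 82, φ(84) = 24, φ(85) = 64, φ(86) = 42, φ(87) = 56, φ(88) = 40, φ(89) = 88, φ(90) = 24, φ(91) = 72, φ(92) = 44, φ(93) = 60, φ(94) = 46, φ(95) = 72, φ(96) = 32, φ(97) = 96, φ(98) = 42, φ(99) = 60, φ(100) = 40, φ(101) = 100, φ(102) = 32, φ(103) = 102, φ(104) = 48, φ(105) = 48, φ(106) = 52, φ(107) = 106, φ(108) = 36, φ(109) = 108, φ(110) = 40, φ(111) = 72, φ(112) = 48, φ(113) = 112, φ(114) = 36, φ(115) = 88, φ(116) = 56, φ(117) = 72, φ(118) = 58, φ(119) = 96, φ(120) = 32, φ(121) = 110, φ(122) = 60, φ(123) = 80, φ(124) = 60, φ(125) = 100, φ(126) = 36, φ(127) = 126, φ(128) = 64, φ(129) = 84, φ(130) = 48, φ(131) = 130, φ(132) = 40, φ(133) = 108, φ(134) = 66, φ(135) = 72, φ(136) = 64, φ(137) = 136, φ(138) = 44, φ(139) = 138, φ(140) = 48, φ(141) = 92, φ(142) = 70, φ(143) = 120, φ(144) = 48, φ(145) = 112, φ(146) = 72, φ(147) = 84. Summing all 147 values: 6598. (Average order: Σ_{n ≤ x} φ(n) ~ (3/π²) x². For x = 147, (3/π²)·147² ≈ 6568.35.)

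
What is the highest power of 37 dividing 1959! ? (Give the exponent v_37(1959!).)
v_37(1959!) = 53

Legendre's formula: v_p(n!) = Σ_{k ≥ 1} ⌊n / p^k⌋. For p = 37, n = 1959, the terms are:
  ⌊1959/37^1⌋ = ⌊1959/37⌋ = 52
  ⌊1959/37^2⌋ = ⌊1959/1369⌋ = 1
(the next term ⌊1959/37^3⌋ = 0, terminating the sum). Summing: v_37(1959!) = 52 + 1 = 53.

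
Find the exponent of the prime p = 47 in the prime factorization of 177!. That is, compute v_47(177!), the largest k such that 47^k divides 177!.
v_47(177!) = 3

Legendre's formula: v_p(n!) = Σ_{k ≥ 1} ⌊n / p^k⌋. For p = 47, n = 177, the terms are:
  ⌊177/47^1⌋ = ⌊177/47⌋ = 3
(the next term ⌊177/47^2⌋ = 0, terminating the sum). Summing: v_47(177!) = 3 = 3.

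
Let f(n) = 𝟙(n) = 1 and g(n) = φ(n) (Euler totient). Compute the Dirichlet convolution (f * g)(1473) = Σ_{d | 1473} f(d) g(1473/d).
(𝟙 * φ)(1473) = 1473

Divisors of 1473: [1, 3, 491, 1473]. For each d | 1473:
  d = 1: 𝟙(1) · φ(1473/1) = 1 · 980 = 980
  d = 3: 𝟙(3) · φ(1473/3) = 1 · 490 = 490
  d = 491: 𝟙(491) · φ(1473/491) = 1 · 2 = 2
  d = 1473: 𝟙(1473) · φ(1473/1473) = 1 · 1 = 1
Summing: (𝟙 * φ)(1473) = 980 + 490 + 2 + 1 = 1473.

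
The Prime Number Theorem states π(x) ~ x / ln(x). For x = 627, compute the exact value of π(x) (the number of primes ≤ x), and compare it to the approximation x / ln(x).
π(627) = 114;  x/ln(x) ≈ 97.35;  relative error ≈ 14.61%.

Directly count primes up to 627: π(627) = 114. The PNT approximation gives 627/ln(627) ≈ 627/6.44095 ≈ 97.35. Relative error (π(x) − x/ln(x)) / π(x) ≈ 14.61%; the approximation is known to undercount slightly (Li(x) is a better estimate).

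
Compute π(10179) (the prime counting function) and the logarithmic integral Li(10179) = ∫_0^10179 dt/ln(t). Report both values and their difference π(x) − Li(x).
π(10179) = 1250;  Li(10179) ≈ 1265.55;  π(x) − Li(x) ≈ -15.55.

Direct count of primes ≤ 10179 gives π(10179) = 1250. Numerical evaluation of the logarithmic integral gives Li(10179) ≈ 1265.55. The difference π(x) − Li(x) ≈ -15.55 is typically negative for small/moderate x (Li(x) overestimates), though Littlewood's theorem shows this sign changes infinitely often.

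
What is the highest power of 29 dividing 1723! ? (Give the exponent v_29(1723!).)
v_29(1723!) = 61

Legendre's formula: v_p(n!) = Σ_{k ≥ 1} ⌊n / p^k⌋. For p = 29, n = 1723, the terms are:
  ⌊1723/29^1⌋ = ⌊1723/29⌋ = 59
  ⌊1723/29^2⌋ = ⌊1723/841⌋ = 2
(the next term ⌊1723/29^3⌋ = 0, terminating the sum). Summing: v_29(1723!) = 59 + 2 = 61.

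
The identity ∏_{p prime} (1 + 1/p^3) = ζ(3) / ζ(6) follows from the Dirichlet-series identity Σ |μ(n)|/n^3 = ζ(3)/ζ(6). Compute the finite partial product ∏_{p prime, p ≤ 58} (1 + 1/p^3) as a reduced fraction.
∏ = 1193284353855226596885466673602596175872/1009953283877483663098780766542609340885

The primes p ≤ 58 are [2, 3, 5, 7, 11, 13, 17, 19, 23, 29, 31, 37, 41, 43, 47, 53]. For each, (1 + 1/p^3) = (p^3 + 1)/p^3. Multiplying these fractions over p ∈ [2, 3, 5, 7, 11, 13, 17, 19, 23, 29, 31, 37, 41, 43, 47, 53] gives 1193284353855226596885466673602596175872/1009953283877483663098780766542609340885. (In the limit P → ∞ this tends to ζ(3)/ζ(6).)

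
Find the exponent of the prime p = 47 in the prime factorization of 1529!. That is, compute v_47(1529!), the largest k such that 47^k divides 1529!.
v_47(1529!) = 32

Legendre's formula: v_p(n!) = Σ_{k ≥ 1} ⌊n / p^k⌋. For p = 47, n = 1529, the terms are:
  ⌊1529/47^1⌋ = ⌊1529/47⌋ = 32
(the next term ⌊1529/47^2⌋ = 0, terminating the sum). Summing: v_47(1529!) = 32 = 32.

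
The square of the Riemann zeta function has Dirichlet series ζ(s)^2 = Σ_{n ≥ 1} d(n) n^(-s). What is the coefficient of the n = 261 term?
d(261) = 6

ζ(s)^2 = (Σ 1/m^s)(Σ 1/k^s). The coefficient of 1/n^s in the product is the number of ordered pairs (m, k) with mk = n, which equals d(n). For n = 261, divisors are [1, 3, 9, 29, 87, 261], so d(261) = 6.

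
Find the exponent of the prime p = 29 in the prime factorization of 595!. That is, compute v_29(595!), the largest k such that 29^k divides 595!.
v_29(595!) = 20

Legendre's formula: v_p(n!) = Σ_{k ≥ 1} ⌊n / p^k⌋. For p = 29, n = 595, the terms are:
  ⌊595/29^1⌋ = ⌊595/29⌋ = 20
(the next term ⌊595/29^2⌋ = 0, terminating the sum). Summing: v_29(595!) = 20 = 20.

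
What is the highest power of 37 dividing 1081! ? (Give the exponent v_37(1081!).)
v_37(1081!) = 29

Legendre's formula: v_p(n!) = Σ_{k ≥ 1} ⌊n / p^k⌋. For p = 37, n = 1081, the terms are:
  ⌊1081/37^1⌋ = ⌊1081/37⌋ = 29
(the next term ⌊1081/37^2⌋ = 0, terminating the sum). Summing: v_37(1081!) = 29 = 29.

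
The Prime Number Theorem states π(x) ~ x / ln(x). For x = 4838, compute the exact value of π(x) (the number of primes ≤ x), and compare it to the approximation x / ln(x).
π(4838) = 650;  x/ln(x) ≈ 570.23;  relative error ≈ 12.27%.

Directly count primes up to 4838: π(4838) = 650. The PNT approximation gives 4838/ln(4838) ≈ 4838/8.48426 ≈ 570.23. Relative error (π(x) − x/ln(x)) / π(x) ≈ 12.27%; the approximation is known to undercount slightly (Li(x) is a better estimate).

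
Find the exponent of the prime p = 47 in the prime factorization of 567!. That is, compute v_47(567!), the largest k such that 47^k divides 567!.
v_47(567!) = 12

Legendre's formula: v_p(n!) = Σ_{k ≥ 1} ⌊n / p^k⌋. For p = 47, n = 567, the terms are:
  ⌊567/47^1⌋ = ⌊567/47⌋ = 12
(the next term ⌊567/47^2⌋ = 0, terminating the sum). Summing: v_47(567!) = 12 = 12.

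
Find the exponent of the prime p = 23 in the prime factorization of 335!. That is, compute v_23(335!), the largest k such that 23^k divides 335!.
v_23(335!) = 14

Legendre's formula: v_p(n!) = Σ_{k ≥ 1} ⌊n / p^k⌋. For p = 23, n = 335, the terms are:
  ⌊335/23^1⌋ = ⌊335/23⌋ = 14
(the next term ⌊335/23^2⌋ = 0, terminating the sum). Summing: v_23(335!) = 14 = 14.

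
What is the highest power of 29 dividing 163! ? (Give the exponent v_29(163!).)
v_29(163!) = 5

Legendre's formula: v_p(n!) = Σ_{k ≥ 1} ⌊n / p^k⌋. For p = 29, n = 163, the terms are:
  ⌊163/29^1⌋ = ⌊163/29⌋ = 5
(the next term ⌊163/29^2⌋ = 0, terminating the sum). Summing: v_29(163!) = 5 = 5.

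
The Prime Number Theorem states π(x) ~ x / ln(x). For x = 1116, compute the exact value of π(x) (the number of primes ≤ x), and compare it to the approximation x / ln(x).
π(1116) = 186;  x/ln(x) ≈ 159.03;  relative error ≈ 14.50%.

Directly count primes up to 1116: π(1116) = 186. The PNT approximation gives 1116/ln(1116) ≈ 1116/7.01751 ≈ 159.03. Relative error (π(x) − x/ln(x)) / π(x) ≈ 14.50%; the approximation is known to undercount slightly (Li(x) is a better estimate).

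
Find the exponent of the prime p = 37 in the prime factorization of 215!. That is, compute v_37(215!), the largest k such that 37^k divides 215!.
v_37(215!) = 5

Legendre's formula: v_p(n!) = Σ_{k ≥ 1} ⌊n / p^k⌋. For p = 37, n = 215, the terms are:
  ⌊215/37^1⌋ = ⌊215/37⌋ = 5
(the next term ⌊215/37^2⌋ = 0, terminating the sum). Summing: v_37(215!) = 5 = 5.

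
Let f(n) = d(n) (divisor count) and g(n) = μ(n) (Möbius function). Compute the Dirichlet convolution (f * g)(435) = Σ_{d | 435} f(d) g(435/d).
(d * μ)(435) = 1

Divisors of 435: [1, 3, 5, 15, 29, 87, 145, 435]. For each d | 435:
  d = 1: d(1) · μ(435/1) = 1 · -1 = -1
  d = 3: d(3) · μ(435/3) = 2 · 1 = 2
  d = 5: d(5) · μ(435/5) = 2 · 1 = 2
  d = 15: d(15) · μ(435/15) = 4 · -1 = -4
  d = 29: d(29) · μ(435/29) = 2 · 1 = 2
  d = 87: d(87) · μ(435/87) = 4 · -1 = -4
  d = 145: d(145) · μ(435/145) = 4 · -1 = -4
  d = 435: d(435) · μ(435/435) = 8 · 1 = 8
Summing: (d * μ)(435) = -1 + 2 + 2 + -4 + 2 + -4 + -4 + 8 = 1.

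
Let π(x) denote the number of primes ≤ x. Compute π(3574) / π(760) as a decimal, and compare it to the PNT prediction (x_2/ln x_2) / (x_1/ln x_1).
π(3574)/π(760) = 500/134 ≈ 3.7313;  PNT prediction ≈ 3.8128.

π(760) = 134 and π(3574) = 500, so π(3574)/π(760) ≈ 3.7313. The PNT-predicted ratio is (3574/ln(3574)) / (760/ln(760)) ≈ 3.8128. The two agree to within a few percent, as expected.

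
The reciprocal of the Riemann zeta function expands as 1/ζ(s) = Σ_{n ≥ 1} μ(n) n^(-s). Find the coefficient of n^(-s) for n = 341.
μ(341) = 1

Factor n = 341 = 11 · 31. μ(n) = 0 if any exponent ≥ 2 (not squarefree); otherwise μ(n) = (−1)^{ω(n)} where ω(n) is the number of distinct prime factors. Applying: μ(341) = 1.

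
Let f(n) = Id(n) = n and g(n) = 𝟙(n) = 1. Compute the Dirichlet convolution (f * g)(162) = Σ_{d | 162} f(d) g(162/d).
(Id * 𝟙)(162) = 363

Divisors of 162: [1, 2, 3, 6, 9, 18, 27, 54, 81, 162]. For each d | 162:
  d = 1: Id(1) · 𝟙(162/1) = 1 · 1 = 1
  d = 2: Id(2) · 𝟙(162/2) = 2 · 1 = 2
  d = 3: Id(3) · 𝟙(162/3) = 3 · 1 = 3
  d = 6: Id(6) · 𝟙(162/6) = 6 · 1 = 6
  d = 9: Id(9) · 𝟙(162/9) = 9 · 1 = 9
  d = 18: Id(18) · 𝟙(162/18) = 18 · 1 = 18
  d = 27: Id(27) · 𝟙(162/27) = 27 · 1 = 27
  d = 54: Id(54) · 𝟙(162/54) = 54 · 1 = 54
  d = 81: Id(81) · 𝟙(162/81) = 81 · 1 = 81
  d = 162: Id(162) · 𝟙(162/162) = 162 · 1 = 162
Summing: (Id * 𝟙)(162) = 1 + 2 + 3 + 6 + 9 + 18 + 27 + 54 + 81 + 162 = 363.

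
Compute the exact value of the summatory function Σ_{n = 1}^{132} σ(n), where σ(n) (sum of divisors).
Σ_{n ≤ 132} σ(n) = 14431

Compute σ(n) for each 1 ≤ n ≤ 132: σ(1) = 1, σ(2) = 3, σ(3) = 4, σ(4) = 7, σ(5) = 6, σ(6) = 12, σ(7) = 8, σ(8) = 15, σ(9) = 13, σ(10) = 18, σ(11) = 12, σ(12) = 28, σ(13) = 14, σ(14) = 24, σ(15) = 24, σ(16) = 31, σ(17) = 18, σ(18) = 39, σ(19) = 20, σ(20) = 42, σ(21) = 32, σ(22) = 36, σ(23) = 24, σ(24) = 60, σ(25) = 31, σ(26) = 42, σ(27) = 40, σ(28) = 56, σ(29) = 30, σ(30) = 72, σ(31) = 32, σ(32) = 63, σ(33) = 48, σ(34) = 54, σ(35) = 48, σ(36) = 91, σ(37) = 38, σ(38) = 60, σ(39) = 56, σ(40) = 90, σ(41) = 42, σ(42) = 96, σ(43) = 44, σ(44) = 84, σ(45) = 78, σ(46) = 72, σ(47) = 48, σ(48) = 124, σ(49) = 57, σ(50) = 93, σ(51) = 72, σ(52) = 98, σ(53) = 54, σ(54) = 120, σ(55) = 72, σ(56) = 120, σ(57) = 80, σ(58) = 90, σ(59) = 60, σ(60) = 168, σ(61) = 62, σ(62) = 96, σ(63) = 104, σ(64) = 127, σ(65) = 84, σ(66) = 144, σ(67) = 68, σ(68) = 126, σ(69) = 96, σ(70) = 144, σ(71) = 72, σ(72) = 195, σ(73) = 74, σ(74) = 114, σ(75) = 124, σ(76) = 140, σ(77) = 96, σ(78) = 168, σ(79) = 80, σ(80) = 186, σ(81) = 121, σ(82) = 126, σ(83) = 84, σ(84) = 224, σ(85) = 108, σ(86) = 132, σ(87) = 120, σ(88) = 180, σ(89) = 90, σ(90) = 234, σ(91) = 112, σ(92) = 168, σ(93) = 128, σ(94) = 144, σ(95) = 120, σ(96) = 252, σ(97) = 98, σ(98) = 171, σ(99) = 156, σ(100) = 217, σ(101) = 102, σ(102) = 216, σ(103) = 104, σ(104) = 210, σ(105) = 192, σ(106) = 162, σ(107) = 108, σ(108) = 280, σ(109) = 110, σ(110) = 216, σ(111) = 152, σ(112) = 248, σ(113) = 114, σ(114) = 240, σ(115) = 144, σ(116) = 210, σ(117) = 182, σ(118) = 180, σ(119) = 144, σ(120) = 360, σ(121) = 133, σ(122) = 186, σ(123) = 168, σ(124) = 224, σ(125) = 156, σ(126) = 312, σ(127) = 128, σ(128) = 255, σ(129) = 176, σ(130) = 252, σ(131) = 132, σ(132) = 336. Summing all 132 values: 14431. (Average order: Σ_{n ≤ x} σ(n) ~ (π²/12) x². For x = 132, (π²/12)·132² ≈ 14330.67.)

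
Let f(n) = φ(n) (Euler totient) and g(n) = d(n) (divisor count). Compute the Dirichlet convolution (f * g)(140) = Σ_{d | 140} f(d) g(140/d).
(φ * d)(140) = 336

Divisors of 140: [1, 2, 4, 5, 7, 10, 14, 20, 28, 35, 70, 140]. For each d | 140:
  d = 1: φ(1) · d(140/1) = 1 · 12 = 12
  d = 2: φ(2) · d(140/2) = 1 · 8 = 8
  d = 4: φ(4) · d(140/4) = 2 · 4 = 8
  d = 5: φ(5) · d(140/5) = 4 · 6 = 24
  d = 7: φ(7) · d(140/7) = 6 · 6 = 36
  d = 10: φ(10) · d(140/10) = 4 · 4 = 16
  d = 14: φ(14) · d(140/14) = 6 · 4 = 24
  d = 20: φ(20) · d(140/20) = 8 · 2 = 16
  d = 28: φ(28) · d(140/28) = 12 · 2 = 24
  d = 35: φ(35) · d(140/35) = 24 · 3 = 72
  d = 70: φ(70) · d(140/70) = 24 · 2 = 48
  d = 140: φ(140) · d(140/140) = 48 · 1 = 48
Summing: (φ * d)(140) = 12 + 8 + 8 + 24 + 36 + 16 + 24 + 16 + 24 + 72 + 48 + 48 = 336.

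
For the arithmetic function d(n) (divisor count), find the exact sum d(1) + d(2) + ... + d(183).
Σ_{n ≤ 183} d(n) = 985

Compute d(n) for each 1 ≤ n ≤ 183: d(1) = 1, d(2) = 2, d(3) = 2, d(4) = 3, d(5) = 2, d(6) = 4, d(7) = 2, d(8) = 4, d(9) = 3, d(10) = 4, d(11) = 2, d(12) = 6, d(13) = 2, d(14) = 4, d(15) = 4, d(16) = 5, d(17) = 2, d(18) = 6, d(19) = 2, d(20) = 6, d(21) = 4, d(22) = 4, d(23) = 2, d(24) = 8, d(25) = 3, d(26) = 4, d(27) = 4, d(28) = 6, d(29) = 2, d(30) = 8, d(31) = 2, d(32) = 6, d(33) = 4, d(34) = 4, d(35) = 4, d(36) = 9, d(37) = 2, d(38) = 4, d(39) = 4, d(40) = 8, d(41) = 2, d(42) = 8, d(43) = 2, d(44) = 6, d(45) = 6, d(46) = 4, d(47) = 2, d(48) = 10, d(49) = 3, d(50) = 6, d(51) = 4, d(52) = 6, d(53) = 2, d(54) = 8, d(55) = 4, d(56) = 8, d(57) = 4, d(58) = 4, d(59) = 2, d(60) = 12, d(61) = 2, d(62) = 4, d(63) = 6, d(64) = 7, d(65) = 4, d(66) = 8, d(67) = 2, d(68) = 6, d(69) = 4, d(70) = 8, d(71) = 2, d(72) = 12, d(73) = 2, d(74) = 4, d(75) = 6, d(76) = 6, d(77) = 4, d(78) = 8, d(79) = 2, d(80) = 10, d(81) = 5, d(82) = 4, d(83) = 2, d(84) = 12, d(85) = 4, d(86) = 4, d(87) = 4, d(88) = 8, d(89) = 2, d(90) = 12, d(91) = 4, d(92) = 6, d(93) = 4, d(94) = 4, d(95) = 4, d(96) = 12, d(97) = 2, d(98) = 6, d(99) = 6, d(100) = 9, d(101) = 2, d(102) = 8, d(103) = 2, d(104) = 8, d(105) = 8, d(106) = 4, d(107) = 2, d(108) = 12, d(109) = 2, d(110) = 8, d(111) = 4, d(112) = 10, d(113) = 2, d(114) = 8, d(115) = 4, d(116) = 6, d(117) = 6, d(118) = 4, d(119) = 4, d(120) = 16, d(121) = 3, d(122) = 4, d(123) = 4, d(124) = 6, d(125) = 4, d(126) = 12, d(127) = 2, d(128) = 8, d(129) = 4, d(130) = 8, d(131) = 2, d(132) = 12, d(133) = 4, d(134) = 4, d(135) = 8, d(136) = 8, d(137) = 2, d(138) = 8, d(139) = 2, d(140) = 12, d(141) = 4, d(142) = 4, d(143) = 4, d(144) = 15, d(145) = 4, d(146) = 4, d(147) = 6, d(148) = 6, d(149) = 2, d(150) = 12, d(151) = 2, d(152) = 8, d(153) = 6, d(154) = 8, d(155) = 4, d(156) = 12, d(157) = 2, d(158) = 4, d(159) = 4, d(160) = 12, d(161) = 4, d(162) = 10, d(163) = 2, d(164) = 6, d(165) = 8, d(166) = 4, d(167) = 2, d(168) = 16, d(169) = 3, d(170) = 8, d(171) = 6, d(172) = 6, d(173) = 2, d(174) = 8, d(175) = 6, d(176) = 10, d(177) = 4, d(178) = 4, d(179) = 2, d(180) = 18, d(181) = 2, d(182) = 8, d(183) = 4. Summing all 183 values: 985. (Dirichlet's divisor formula: Σ_{n ≤ x} d(n) = x ln(x) + (2γ − 1) x + O(√x). For x = 183, the asymptotic estimate is ≈ 981.60.)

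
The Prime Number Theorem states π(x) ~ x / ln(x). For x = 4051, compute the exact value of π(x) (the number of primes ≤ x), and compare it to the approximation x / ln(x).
π(4051) = 559;  x/ln(x) ≈ 487.68;  relative error ≈ 12.76%.

Directly count primes up to 4051: π(4051) = 559. The PNT approximation gives 4051/ln(4051) ≈ 4051/8.30672 ≈ 487.68. Relative error (π(x) − x/ln(x)) / π(x) ≈ 12.76%; the approximation is known to undercount slightly (Li(x) is a better estimate).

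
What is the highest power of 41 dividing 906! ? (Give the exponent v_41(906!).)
v_41(906!) = 22

Legendre's formula: v_p(n!) = Σ_{k ≥ 1} ⌊n / p^k⌋. For p = 41, n = 906, the terms are:
  ⌊906/41^1⌋ = ⌊906/41⌋ = 22
(the next term ⌊906/41^2⌋ = 0, terminating the sum). Summing: v_41(906!) = 22 = 22.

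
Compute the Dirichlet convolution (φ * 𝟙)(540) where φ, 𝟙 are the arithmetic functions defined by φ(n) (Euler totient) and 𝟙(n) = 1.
(φ * 𝟙)(540) = 540

Divisors of 540: [1, 2, 3, 4, 5, 6, 9, 10, 12, 15, 18, 20, 27, 30, 36, 45, 54, 60, 90, 108, 135, 180, 270, 540]. For each d | 540:
  d = 1: φ(1) · 𝟙(540/1) = 1 · 1 = 1
  d = 2: φ(2) · 𝟙(540/2) = 1 · 1 = 1
  d = 3: φ(3) · 𝟙(540/3) = 2 · 1 = 2
  d = 4: φ(4) · 𝟙(540/4) = 2 · 1 = 2
  d = 5: φ(5) · 𝟙(540/5) = 4 · 1 = 4
  d = 6: φ(6) · 𝟙(540/6) = 2 · 1 = 2
  d = 9: φ(9) · 𝟙(540/9) = 6 · 1 = 6
  d = 10: φ(10) · 𝟙(540/10) = 4 · 1 = 4
  d = 12: φ(12) · 𝟙(540/12) = 4 · 1 = 4
  d = 15: φ(15) · 𝟙(540/15) = 8 · 1 = 8
  d = 18: φ(18) · 𝟙(540/18) = 6 · 1 = 6
  d = 20: φ(20) · 𝟙(540/20) = 8 · 1 = 8
  d = 27: φ(27) · 𝟙(540/27) = 18 · 1 = 18
  d = 30: φ(30) · 𝟙(540/30) = 8 · 1 = 8
  d = 36: φ(36) · 𝟙(540/36) = 12 · 1 = 12
  d = 45: φ(45) · 𝟙(540/45) = 24 · 1 = 24
  d = 54: φ(54) · 𝟙(540/54) = 18 · 1 = 18
  d = 60: φ(60) · 𝟙(540/60) = 16 · 1 = 16
  d = 90: φ(90) · 𝟙(540/90) = 24 · 1 = 24
  d = 108: φ(108) · 𝟙(540/108) = 36 · 1 = 36
  d = 135: φ(135) · 𝟙(540/135) = 72 · 1 = 72
  d = 180: φ(180) · 𝟙(540/180) = 48 · 1 = 48
  d = 270: φ(270) · 𝟙(540/270) = 72 · 1 = 72
  d = 540: φ(540) · 𝟙(540/540) = 144 · 1 = 144
Summing: (φ * 𝟙)(540) = 1 + 1 + 2 + 2 + 4 + 2 + 6 + 4 + 4 + 8 + 6 + 8 + 18 + 8 + 12 + 24 + 18 + 16 + 24 + 36 + 72 + 48 + 72 + 144 = 540.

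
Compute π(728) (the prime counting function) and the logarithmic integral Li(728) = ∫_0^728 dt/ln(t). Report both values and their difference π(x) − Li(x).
π(728) = 129;  Li(728) ≈ 137.35;  π(x) − Li(x) ≈ -8.35.

Direct count of primes ≤ 728 gives π(728) = 129. Numerical evaluation of the logarithmic integral gives Li(728) ≈ 137.35. The difference π(x) − Li(x) ≈ -8.35 is typically negative for small/moderate x (Li(x) overestimates), though Littlewood's theorem shows this sign changes infinitely often.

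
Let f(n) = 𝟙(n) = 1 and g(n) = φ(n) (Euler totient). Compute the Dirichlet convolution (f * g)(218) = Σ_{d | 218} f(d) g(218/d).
(𝟙 * φ)(218) = 218

Divisors of 218: [1, 2, 109, 218]. For each d | 218:
  d = 1: 𝟙(1) · φ(218/1) = 1 · 108 = 108
  d = 2: 𝟙(2) · φ(218/2) = 1 · 108 = 108
  d = 109: 𝟙(109) · φ(218/109) = 1 · 1 = 1
  d = 218: 𝟙(218) · φ(218/218) = 1 · 1 = 1
Summing: (𝟙 * φ)(218) = 108 + 108 + 1 + 1 = 218.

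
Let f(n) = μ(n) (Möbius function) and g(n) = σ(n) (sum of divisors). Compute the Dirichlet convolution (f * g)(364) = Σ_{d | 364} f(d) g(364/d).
(μ * σ)(364) = 364

Divisors of 364: [1, 2, 4, 7, 13, 14, 26, 28, 52, 91, 182, 364]. For each d | 364:
  d = 1: μ(1) · σ(364/1) = 1 · 784 = 784
  d = 2: μ(2) · σ(364/2) = -1 · 336 = -336
  d = 4: μ(4) · σ(364/4) = 0 · 112 = 0
  d = 7: μ(7) · σ(364/7) = -1 · 98 = -98
  d = 13: μ(13) · σ(364/13) = -1 · 56 = -56
  d = 14: μ(14) · σ(364/14) = 1 · 42 = 42
  d = 26: μ(26) · σ(364/26) = 1 · 24 = 24
  d = 28: μ(28) · σ(364/28) = 0 · 14 = 0
  d = 52: μ(52) · σ(364/52) = 0 · 8 = 0
  d = 91: μ(91) · σ(364/91) = 1 · 7 = 7
  d = 182: μ(182) · σ(364/182) = -1 · 3 = -3
  d = 364: μ(364) · σ(364/364) = 0 · 1 = 0
Summing: (μ * σ)(364) = 784 + -336 + 0 + -98 + -56 + 42 + 24 + 0 + 0 + 7 + -3 + 0 = 364.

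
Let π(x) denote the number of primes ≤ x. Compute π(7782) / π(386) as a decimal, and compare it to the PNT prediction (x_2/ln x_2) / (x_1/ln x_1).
π(7782)/π(386) = 985/76 ≈ 12.9605;  PNT prediction ≈ 13.4017.

π(386) = 76 and π(7782) = 985, so π(7782)/π(386) ≈ 12.9605. The PNT-predicted ratio is (7782/ln(7782)) / (386/ln(386)) ≈ 13.4017. The two agree to within a few percent, as expected.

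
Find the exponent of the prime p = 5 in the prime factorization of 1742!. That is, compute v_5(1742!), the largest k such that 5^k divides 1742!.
v_5(1742!) = 432

Legendre's formula: v_p(n!) = Σ_{k ≥ 1} ⌊n / p^k⌋. For p = 5, n = 1742, the terms are:
  ⌊1742/5^1⌋ = ⌊1742/5⌋ = 348
  ⌊1742/5^2⌋ = ⌊1742/25⌋ = 69
  ⌊1742/5^3⌋ = ⌊1742/125⌋ = 13
  ⌊1742/5^4⌋ = ⌊1742/625⌋ = 2
(the next term ⌊1742/5^5⌋ = 0, terminating the sum). Summing: v_5(1742!) = 348 + 69 + 13 + 2 = 432.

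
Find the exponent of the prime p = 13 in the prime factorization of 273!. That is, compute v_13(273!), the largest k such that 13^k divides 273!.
v_13(273!) = 22

Legendre's formula: v_p(n!) = Σ_{k ≥ 1} ⌊n / p^k⌋. For p = 13, n = 273, the terms are:
  ⌊273/13^1⌋ = ⌊273/13⌋ = 21
  ⌊273/13^2⌋ = ⌊273/169⌋ = 1
(the next term ⌊273/13^3⌋ = 0, terminating the sum). Summing: v_13(273!) = 21 + 1 = 22.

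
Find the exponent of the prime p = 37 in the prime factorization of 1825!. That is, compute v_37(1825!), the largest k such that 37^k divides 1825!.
v_37(1825!) = 50

Legendre's formula: v_p(n!) = Σ_{k ≥ 1} ⌊n / p^k⌋. For p = 37, n = 1825, the terms are:
  ⌊1825/37^1⌋ = ⌊1825/37⌋ = 49
  ⌊1825/37^2⌋ = ⌊1825/1369⌋ = 1
(the next term ⌊1825/37^3⌋ = 0, terminating the sum). Summing: v_37(1825!) = 49 + 1 = 50.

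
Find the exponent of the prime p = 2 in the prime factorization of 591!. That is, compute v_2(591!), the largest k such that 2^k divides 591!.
v_2(591!) = 585

Legendre's formula: v_p(n!) = Σ_{k ≥ 1} ⌊n / p^k⌋. For p = 2, n = 591, the terms are:
  ⌊591/2^1⌋ = ⌊591/2⌋ = 295
  ⌊591/2^2⌋ = ⌊591/4⌋ = 147
  ⌊591/2^3⌋ = ⌊591/8⌋ = 73
  ⌊591/2^4⌋ = ⌊591/16⌋ = 36
  ⌊591/2^5⌋ = ⌊591/32⌋ = 18
  ⌊591/2^6⌋ = ⌊591/64⌋ = 9
  ⌊591/2^7⌋ = ⌊591/128⌋ = 4
  ⌊591/2^8⌋ = ⌊591/256⌋ = 2
  ⌊591/2^9⌋ = ⌊591/512⌋ = 1
(the next term ⌊591/2^10⌋ = 0, terminating the sum). Summing: v_2(591!) = 295 + 147 + 73 + 36 + 18 + 9 + 4 + 2 + 1 = 585.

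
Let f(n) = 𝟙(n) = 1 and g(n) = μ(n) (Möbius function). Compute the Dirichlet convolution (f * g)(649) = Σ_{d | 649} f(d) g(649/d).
(𝟙 * μ)(649) = 0

Divisors of 649: [1, 11, 59, 649]. For each d | 649:
  d = 1: 𝟙(1) · μ(649/1) = 1 · 1 = 1
  d = 11: 𝟙(11) · μ(649/11) = 1 · -1 = -1
  d = 59: 𝟙(59) · μ(649/59) = 1 · -1 = -1
  d = 649: 𝟙(649) · μ(649/649) = 1 · 1 = 1
Summing: (𝟙 * μ)(649) = 1 + -1 + -1 + 1 = 0.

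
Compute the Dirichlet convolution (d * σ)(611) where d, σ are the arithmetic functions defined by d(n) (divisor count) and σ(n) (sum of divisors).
(d * σ)(611) = 800

Divisors of 611: [1, 13, 47, 611]. For each d | 611:
  d = 1: d(1) · σ(611/1) = 1 · 672 = 672
  d = 13: d(13) · σ(611/13) = 2 · 48 = 96
  d = 47: d(47) · σ(611/47) = 2 · 14 = 28
  d = 611: d(611) · σ(611/611) = 4 · 1 = 4
Summing: (d * σ)(611) = 672 + 96 + 28 + 4 = 800.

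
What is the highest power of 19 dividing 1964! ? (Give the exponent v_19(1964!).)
v_19(1964!) = 108

Legendre's formula: v_p(n!) = Σ_{k ≥ 1} ⌊n / p^k⌋. For p = 19, n = 1964, the terms are:
  ⌊1964/19^1⌋ = ⌊1964/19⌋ = 103
  ⌊1964/19^2⌋ = ⌊1964/361⌋ = 5
(the next term ⌊1964/19^3⌋ = 0, terminating the sum). Summing: v_19(1964!) = 103 + 5 = 108.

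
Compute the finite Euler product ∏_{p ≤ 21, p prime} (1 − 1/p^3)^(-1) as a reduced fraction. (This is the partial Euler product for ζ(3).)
∏ = 3674541645775/3057655868928

The primes p ≤ 21 are [2, 3, 5, 7, 11, 13, 17, 19]. For each prime, (1 − 1/p^3)^(-1) = p^3 / (p^3 − 1). The product is (1 − 1/2^3)^(-1), (1 − 1/3^3)^(-1), (1 − 1/5^3)^(-1), (1 − 1/7^3)^(-1), (1 − 1/11^3)^(-1), (1 − 1/13^3)^(-1), (1 − 1/17^3)^(-1), (1 − 1/19^3)^(-1) = ∏ p^3 / (p^3 − 1) = 3674541645775/3057655868928.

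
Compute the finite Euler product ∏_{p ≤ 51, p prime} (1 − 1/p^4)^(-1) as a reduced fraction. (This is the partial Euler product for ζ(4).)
∏ = 65572203587643632473857746546522240898588901/60584710506150227098341885345792000000000000

The primes p ≤ 51 are [2, 3, 5, 7, 11, 13, 17, 19, 23, 29, 31, 37, 41, 43, 47]. For each prime, (1 − 1/p^4)^(-1) = p^4 / (p^4 − 1). The product is (1 − 1/2^4)^(-1), (1 − 1/3^4)^(-1), (1 − 1/5^4)^(-1), (1 − 1/7^4)^(-1), (1 − 1/11^4)^(-1), (1 − 1/13^4)^(-1), (1 − 1/17^4)^(-1), (1 − 1/19^4)^(-1), (1 − 1/23^4)^(-1), (1 − 1/29^4)^(-1), (1 − 1/31^4)^(-1), (1 − 1/37^4)^(-1), (1 − 1/41^4)^(-1), (1 − 1/43^4)^(-1), (1 − 1/47^4)^(-1) = ∏ p^4 / (p^4 − 1) = 65572203587643632473857746546522240898588901/60584710506150227098341885345792000000000000.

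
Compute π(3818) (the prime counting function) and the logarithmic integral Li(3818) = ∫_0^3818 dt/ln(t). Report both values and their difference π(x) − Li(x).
π(3818) = 529;  Li(3818) ≈ 543.36;  π(x) − Li(x) ≈ -14.36.

Direct count of primes ≤ 3818 gives π(3818) = 529. Numerical evaluation of the logarithmic integral gives Li(3818) ≈ 543.36. The difference π(x) − Li(x) ≈ -14.36 is typically negative for small/moderate x (Li(x) overestimates), though Littlewood's theorem shows this sign changes infinitely often.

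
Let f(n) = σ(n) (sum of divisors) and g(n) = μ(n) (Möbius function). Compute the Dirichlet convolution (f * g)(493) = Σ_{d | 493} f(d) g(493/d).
(σ * μ)(493) = 493

Divisors of 493: [1, 17, 29, 493]. For each d | 493:
  d = 1: σ(1) · μ(493/1) = 1 · 1 = 1
  d = 17: σ(17) · μ(493/17) = 18 · -1 = -18
  d = 29: σ(29) · μ(493/29) = 30 · -1 = -30
  d = 493: σ(493) · μ(493/493) = 540 · 1 = 540
Summing: (σ * μ)(493) = 1 + -18 + -30 + 540 = 493.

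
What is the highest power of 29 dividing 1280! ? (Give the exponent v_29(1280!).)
v_29(1280!) = 45

Legendre's formula: v_p(n!) = Σ_{k ≥ 1} ⌊n / p^k⌋. For p = 29, n = 1280, the terms are:
  ⌊1280/29^1⌋ = ⌊1280/29⌋ = 44
  ⌊1280/29^2⌋ = ⌊1280/841⌋ = 1
(the next term ⌊1280/29^3⌋ = 0, terminating the sum). Summing: v_29(1280!) = 44 + 1 = 45.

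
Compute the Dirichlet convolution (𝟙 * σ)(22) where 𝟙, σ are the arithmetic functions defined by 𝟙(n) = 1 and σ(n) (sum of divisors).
(𝟙 * σ)(22) = 52

Divisors of 22: [1, 2, 11, 22]. For each d | 22:
  d = 1: 𝟙(1) · σ(22/1) = 1 · 36 = 36
  d = 2: 𝟙(2) · σ(22/2) = 1 · 12 = 12
  d = 11: 𝟙(11) · σ(22/11) = 1 · 3 = 3
  d = 22: 𝟙(22) · σ(22/22) = 1 · 1 = 1
Summing: (𝟙 * σ)(22) = 36 + 12 + 3 + 1 = 52.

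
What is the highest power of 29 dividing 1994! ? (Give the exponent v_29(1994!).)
v_29(1994!) = 70

Legendre's formula: v_p(n!) = Σ_{k ≥ 1} ⌊n / p^k⌋. For p = 29, n = 1994, the terms are:
  ⌊1994/29^1⌋ = ⌊1994/29⌋ = 68
  ⌊1994/29^2⌋ = ⌊1994/841⌋ = 2
(the next term ⌊1994/29^3⌋ = 0, terminating the sum). Summing: v_29(1994!) = 68 + 2 = 70.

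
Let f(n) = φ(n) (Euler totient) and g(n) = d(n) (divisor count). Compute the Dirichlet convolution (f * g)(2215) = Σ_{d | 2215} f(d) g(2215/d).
(φ * d)(2215) = 2664

Divisors of 2215: [1, 5, 443, 2215]. For each d | 2215:
  d = 1: φ(1) · d(2215/1) = 1 · 4 = 4
  d = 5: φ(5) · d(2215/5) = 4 · 2 = 8
  d = 443: φ(443) · d(2215/443) = 442 · 2 = 884
  d = 2215: φ(2215) · d(2215/2215) = 1768 · 1 = 1768
Summing: (φ * d)(2215) = 4 + 8 + 884 + 1768 = 2664.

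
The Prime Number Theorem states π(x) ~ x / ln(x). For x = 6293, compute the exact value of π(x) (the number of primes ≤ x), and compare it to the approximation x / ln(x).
π(6293) = 818;  x/ln(x) ≈ 719.43;  relative error ≈ 12.05%.

Directly count primes up to 6293: π(6293) = 818. The PNT approximation gives 6293/ln(6293) ≈ 6293/8.74719 ≈ 719.43. Relative error (π(x) − x/ln(x)) / π(x) ≈ 12.05%; the approximation is known to undercount slightly (Li(x) is a better estimate).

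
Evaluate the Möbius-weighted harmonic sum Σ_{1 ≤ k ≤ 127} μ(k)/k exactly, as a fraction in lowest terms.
Σ μ(k)/k = -228455996623300386843096283835194191857230682/401447693933303618909444119902604513664588524773

Values of μ(k) for 1 ≤ k ≤ 127: μ(1) = 1, μ(2) = -1, μ(3) = -1, μ(5) = -1, μ(6) = 1, μ(7) = -1, μ(10) = 1, μ(11) = -1, μ(13) = -1, μ(14) = 1, μ(15) = 1, μ(17) = -1, μ(19) = -1, μ(21) = 1, μ(22) = 1, μ(23) = -1, μ(26) = 1, μ(29) = -1, μ(30) = -1, μ(31) = -1, μ(33) = 1, μ(34) = 1, μ(35) = 1, μ(37) = -1, μ(38) = 1, μ(39) = 1, μ(41) = -1, μ(42) = -1, μ(43) = -1, μ(46) = 1, μ(47) = -1, μ(51) = 1, μ(53) = -1, μ(55) = 1, μ(57) = 1, μ(58) = 1, μ(59) = -1, μ(61) = -1, μ(62) = 1, μ(65) = 1, μ(66) = -1, μ(67) = -1, μ(69) = 1, μ(70) = -1, μ(71) = -1, μ(73) = -1, μ(74) = 1, μ(77) = 1, μ(78) = -1, μ(79) = -1, μ(82) = 1, μ(83) = -1, μ(85) = 1, μ(86) = 1, μ(87) = 1, μ(89) = -1, μ(91) = 1, μ(93) = 1, μ(94) = 1, μ(95) = 1, μ(97) = -1, μ(101) = -1, μ(102) = -1, μ(103) = -1, μ(105) = -1, μ(106) = 1, μ(107) = -1, μ(109) = -1, μ(110) = -1, μ(111) = 1, μ(113) = -1, μ(114) = -1, μ(115) = 1, μ(118) = 1, μ(119) = 1, μ(122) = 1, μ(123) = 1, μ(127) = -1, with μ = 0 on non-squarefree integers. Summing μ(k)/k for k where μ(k) ≠ 0 gives -228455996623300386843096283835194191857230682/401447693933303618909444119902604513664588524773 ≈ -0.0006. (PNT ⟺ this sum → 0 as n → ∞.)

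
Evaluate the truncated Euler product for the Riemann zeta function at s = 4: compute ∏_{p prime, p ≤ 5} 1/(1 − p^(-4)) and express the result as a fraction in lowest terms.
∏ = 225/208

The primes p ≤ 5 are [2, 3, 5]. For each prime, (1 − 1/p^4)^(-1) = p^4 / (p^4 − 1). The product is (1 − 1/2^4)^(-1), (1 − 1/3^4)^(-1), (1 − 1/5^4)^(-1) = ∏ p^4 / (p^4 − 1) = 225/208.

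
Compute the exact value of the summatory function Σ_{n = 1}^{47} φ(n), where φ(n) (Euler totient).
Σ_{n ≤ 47} φ(n) = 696

Compute φ(n) for each 1 ≤ n ≤ 47: φ(1) = 1, φ(2) = 1, φ(3) = 2, φ(4) = 2, φ(5) = 4, φ(6) = 2, φ(7) = 6, φ(8) = 4, φ(9) = 6, φ(10) = 4, φ(11) = 10, φ(12) = 4, φ(13) = 12, φ(14) = 6, φ(15) = 8, φ(16) = 8, φ(17) = 16, φ(18) = 6, φ(19) = 18, φ(20) = 8, φ(21) = 12, φ(22) = 10, φ(23) = 22, φ(24) = 8, φ(25) = 20, φ(26) = 12, φ(27) = 18, φ(28) = 12, φ(29) = 28, φ(30) = 8, φ(31) = 30, φ(32) = 16, φ(33) = 20, φ(34) = 16, φ(35) = 24, φ(36) = 12, φ(37) = 36, φ(38) = 18, φ(39) = 24, φ(40) = 16, φ(41) = 40, φ(42) = 12, φ(43) = 42, φ(44) = 20, φ(45) = 24, φ(46) = 22, φ(47) = 46. Summing all 47 values: 696. (Average order: Σ_{n ≤ x} φ(n) ~ (3/π²) x². For x = 47, (3/π²)·47² ≈ 671.46.)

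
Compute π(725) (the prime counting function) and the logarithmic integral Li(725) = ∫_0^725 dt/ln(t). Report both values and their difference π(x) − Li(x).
π(725) = 128;  Li(725) ≈ 136.89;  π(x) − Li(x) ≈ -8.89.

Direct count of primes ≤ 725 gives π(725) = 128. Numerical evaluation of the logarithmic integral gives Li(725) ≈ 136.89. The difference π(x) − Li(x) ≈ -8.89 is typically negative for small/moderate x (Li(x) overestimates), though Littlewood's theorem shows this sign changes infinitely often.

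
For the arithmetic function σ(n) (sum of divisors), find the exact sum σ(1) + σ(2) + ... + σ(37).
Σ_{n ≤ 37} σ(n) = 1136

Compute σ(n) for each 1 ≤ n ≤ 37: σ(1) = 1, σ(2) = 3, σ(3) = 4, σ(4) = 7, σ(5) = 6, σ(6) = 12, σ(7) = 8, σ(8) = 15, σ(9) = 13, σ(10) = 18, σ(11) = 12, σ(12) = 28, σ(13) = 14, σ(14) = 24, σ(15) = 24, σ(16) = 31, σ(17) = 18, σ(18) = 39, σ(19) = 20, σ(20) = 42, σ(21) = 32, σ(22) = 36, σ(23) = 24, σ(24) = 60, σ(25) = 31, σ(26) = 42, σ(27) = 40, σ(28) = 56, σ(29) = 30, σ(30) = 72, σ(31) = 32, σ(32) = 63, σ(33) = 48, σ(34) = 54, σ(35) = 48, σ(36) = 91, σ(37) = 38. Summing all 37 values: 1136. (Average order: Σ_{n ≤ x} σ(n) ~ (π²/12) x². For x = 37, (π²/12)·37² ≈ 1125.96.)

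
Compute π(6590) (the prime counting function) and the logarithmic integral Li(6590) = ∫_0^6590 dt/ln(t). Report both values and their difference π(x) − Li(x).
π(6590) = 852;  Li(6590) ≈ 867.87;  π(x) − Li(x) ≈ -15.87.

Direct count of primes ≤ 6590 gives π(6590) = 852. Numerical evaluation of the logarithmic integral gives Li(6590) ≈ 867.87. The difference π(x) − Li(x) ≈ -15.87 is typically negative for small/moderate x (Li(x) overestimates), though Littlewood's theorem shows this sign changes infinitely often.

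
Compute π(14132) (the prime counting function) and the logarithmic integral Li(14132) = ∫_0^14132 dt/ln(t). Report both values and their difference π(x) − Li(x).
π(14132) = 1663;  Li(14132) ≈ 1686.08;  π(x) − Li(x) ≈ -23.08.

Direct count of primes ≤ 14132 gives π(14132) = 1663. Numerical evaluation of the logarithmic integral gives Li(14132) ≈ 1686.08. The difference π(x) − Li(x) ≈ -23.08 is typically negative for small/moderate x (Li(x) overestimates), though Littlewood's theorem shows this sign changes infinitely often.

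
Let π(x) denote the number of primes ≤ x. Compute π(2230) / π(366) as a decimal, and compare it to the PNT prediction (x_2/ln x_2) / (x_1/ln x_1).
π(2230)/π(366) = 331/72 ≈ 4.5972;  PNT prediction ≈ 4.6648.

π(366) = 72 and π(2230) = 331, so π(2230)/π(366) ≈ 4.5972. The PNT-predicted ratio is (2230/ln(2230)) / (366/ln(366)) ≈ 4.6648. The two agree to within a few percent, as expected.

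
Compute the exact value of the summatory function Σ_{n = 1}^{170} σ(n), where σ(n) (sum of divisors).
Σ_{n ≤ 170} σ(n) = 23862

Compute σ(n) for each 1 ≤ n ≤ 170: σ(1) = 1, σ(2) = 3, σ(3) = 4, σ(4) = 7, σ(5) = 6, σ(6) = 12, σ(7) = 8, σ(8) = 15, σ(9) = 13, σ(10) = 18, σ(11) = 12, σ(12) = 28, σ(13) = 14, σ(14) = 24, σ(15) = 24, σ(16) = 31, σ(17) = 18, σ(18) = 39, σ(19) = 20, σ(20) = 42, σ(21) = 32, σ(22) = 36, σ(23) = 24, σ(24) = 60, σ(25) = 31, σ(26) = 42, σ(27) = 40, σ(28) = 56, σ(29) = 30, σ(30) = 72, σ(31) = 32, σ(32) = 63, σ(33) = 48, σ(34) = 54, σ(35) = 48, σ(36) = 91, σ(37) = 38, σ(38) = 60, σ(39) = 56, σ(40) = 90, σ(41) = 42, σ(42) = 96, σ(43) = 44, σ(44) = 84, σ(45) = 78, σ(46) = 72, σ(47) = 48, σ(48) = 124, σ(49) = 57, σ(50) = 93, σ(51) = 72, σ(52) = 98, σ(53) = 54, σ(54) = 120, σ(55) = 72, σ(56) = 120, σ(57) = 80, σ(58) = 90, σ(59) = 60, σ(60) = 168, σ(61) = 62, σ(62) = 96, σ(63) = 104, σ(64) = 127, σ(65) = 84, σ(66) = 144, σ(67) = 68, σ(68) = 126, σ(69) = 96, σ(70) = 144, σ(71) = 72, σ(72) = 195, σ(73) = 74, σ(74) = 114, σ(75) = 124, σ(76) = 140, σ(77) = 96, σ(78) = 168, σ(79) = 80, σ(80) = 186, σ(81) = 121, σ(82) = 126, σ(83) = 84, σ(84) = 224, σ(85) = 108, σ(86) = 132, σ(87) = 120, σ(88) = 180, σ(89) = 90, σ(90) = 234, σ(91) = 112, σ(92) = 168, σ(93) = 128, σ(94) = 144, σ(95) = 120, σ(96) = 252, σ(97) = 98, σ(98) = 171, σ(99) = 156, σ(100) = 217, σ(101) = 102, σ(102) = 216, σ(103) = 104, σ(104) = 210, σ(105) = 192, σ(106) = 162, σ(107) = 108, σ(108) = 280, σ(109) = 110, σ(110) = 216, σ(111) = 152, σ(112) = 248, σ(113) = 114, σ(114) = 240, σ(115) = 144, σ(116) = 210, σ(117) = 182, σ(118) = 180, σ(119) = 144, σ(120) = 360, σ(121) = 133, σ(122) = 186, σ(123) = 168, σ(124) = 224, σ(125) = 156, σ(126) = 312, σ(127) = 128, σ(128) = 255, σ(129) = 176, σ(130) = 252, σ(131) = 132, σ(132) = 336, σ(133) = 160, σ(134) = 204, σ(135) = 240, σ(136) = 270, σ(137) = 138, σ(138) = 288, σ(139) = 140, σ(140) = 336, σ(141) = 192, σ(142) = 216, σ(143) = 168, σ(144) = 403, σ(145) = 180, σ(146) = 222, σ(147) = 228, σ(148) = 266, σ(149) = 150, σ(150) = 372, σ(151) = 152, σ(152) = 300, σ(153) = 234, σ(154) = 288, σ(155) = 192, σ(156) = 392, σ(157) = 158, σ(158) = 240, σ(159) = 216, σ(160) = 378, σ(161) = 192, σ(162) = 363, σ(163) = 164, σ(164) = 294, σ(165) = 288, σ(166) = 252, σ(167) = 168, σ(168) = 480, σ(169) = 183, σ(170) = 324. Summing all 170 values: 23862. (Average order: Σ_{n ≤ x} σ(n) ~ (π²/12) x². For x = 170, (π²/12)·170² ≈ 23769.30.)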